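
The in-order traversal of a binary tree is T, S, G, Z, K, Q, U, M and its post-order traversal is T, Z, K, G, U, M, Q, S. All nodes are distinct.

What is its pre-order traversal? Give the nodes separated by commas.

S, T, Q, G, K, Z, M, U

The last element of post-order is the root; it splits in-order into left and right subtrees.
Root S: left subtree has 1 node {T}, right has 6 {G, Z, K, Q, U, M}.
  Root Q: left subtree has 3 nodes {G, Z, K}, right has 2 {U, M}.
    Root G: left subtree has 0 nodes { }, right has 2 {Z, K}.
      Root K: left subtree has 1 node {Z}, right has 0 { }.
    Root M: left subtree has 1 node {U}, right has 0 { }.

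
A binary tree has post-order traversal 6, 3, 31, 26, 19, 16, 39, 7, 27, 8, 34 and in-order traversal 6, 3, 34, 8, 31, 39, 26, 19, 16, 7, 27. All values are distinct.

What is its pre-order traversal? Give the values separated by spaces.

34 3 6 8 27 7 39 31 16 19 26

The last element of post-order is the root; it splits in-order into left and right subtrees.
Root 34: left subtree has 2 nodes {6, 3}, right has 8 {8, 31, 39, 26, 19, 16, 7, 27}.
  Root 3: left subtree has 1 node {6}, right has 0 { }.
  Root 8: left subtree has 0 nodes { }, right has 7 {31, 39, 26, 19, 16, 7, 27}.
    Root 27: left subtree has 6 nodes {31, 39, 26, 19, 16, 7}, right has 0 { }.
      Root 7: left subtree has 5 nodes {31, 39, 26, 19, 16}, right has 0 { }.
        Root 39: left subtree has 1 node {31}, right has 3 {26, 19, 16}.
          Root 16: left subtree has 2 nodes {26, 19}, right has 0 { }.
            Root 19: left subtree has 1 node {26}, right has 0 { }.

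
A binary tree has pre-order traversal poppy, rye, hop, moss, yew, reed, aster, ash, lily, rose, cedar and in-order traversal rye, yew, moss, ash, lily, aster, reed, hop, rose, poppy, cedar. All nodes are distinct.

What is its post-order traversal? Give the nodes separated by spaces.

yew lily ash aster reed moss rose hop rye cedar poppy

The first element of pre-order is the root; it splits in-order into left and right subtrees.
Root poppy: left subtree has 9 nodes {rye, yew, moss, ash, lily, aster, reed, hop, rose}, right has 1 {cedar}.
  Root rye: left subtree has 0 nodes { }, right has 8 {yew, moss, ash, lily, aster, reed, hop, rose}.
    Root hop: left subtree has 6 nodes {yew, moss, ash, lily, aster, reed}, right has 1 {rose}.
      Root moss: left subtree has 1 node {yew}, right has 4 {ash, lily, aster, reed}.
        Root reed: left subtree has 3 nodes {ash, lily, aster}, right has 0 { }.
          Root aster: left subtree has 2 nodes {ash, lily}, right has 0 { }.
            Root ash: left subtree has 0 nodes { }, right has 1 {lily}.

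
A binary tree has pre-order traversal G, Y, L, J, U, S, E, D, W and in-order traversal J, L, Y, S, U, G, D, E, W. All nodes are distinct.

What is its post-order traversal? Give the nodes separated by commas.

J, L, S, U, Y, D, W, E, G

The first element of pre-order is the root; it splits in-order into left and right subtrees.
Root G: left subtree has 5 nodes {J, L, Y, S, U}, right has 3 {D, E, W}.
  Root Y: left subtree has 2 nodes {J, L}, right has 2 {S, U}.
    Root L: left subtree has 1 node {J}, right has 0 { }.
    Root U: left subtree has 1 node {S}, right has 0 { }.
  Root E: left subtree has 1 node {D}, right has 1 {W}.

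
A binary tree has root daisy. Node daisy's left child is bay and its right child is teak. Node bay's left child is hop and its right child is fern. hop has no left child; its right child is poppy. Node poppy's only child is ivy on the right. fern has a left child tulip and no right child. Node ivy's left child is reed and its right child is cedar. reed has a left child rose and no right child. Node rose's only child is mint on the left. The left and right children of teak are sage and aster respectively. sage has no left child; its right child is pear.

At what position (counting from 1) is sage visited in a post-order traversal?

12

Post-order visits the left subtree, then the right subtree, then the node.
At daisy: go left to bay.
  At bay: go left to hop.
    At hop: no left child.
    At hop: go right to poppy.
      At poppy: no left child.
      At poppy: go right to ivy.
        At ivy: go left to reed.
          At reed: go left to rose.
            At rose: go left to mint.
              mint is a leaf — visit mint.
            At rose: no right child.
            Visit rose.
          At reed: no right child.
          Visit reed.
        At ivy: go right to cedar.
          cedar is a leaf — visit cedar.
        Visit ivy.
      Visit poppy.
    Visit hop.
  At bay: go right to fern.
    At fern: go left to tulip.
      tulip is a leaf — visit tulip.
    At fern: no right child.
    Visit fern.
  Visit bay.
At daisy: go right to teak.
  At teak: go left to sage.
    At sage: no left child.
    At sage: go right to pear.
      pear is a leaf — visit pear.
    Visit sage.
  At teak: go right to aster.
    aster is a leaf — visit aster.
  Visit teak.
Visit daisy.
Full post-order sequence: mint, rose, reed, cedar, ivy, poppy, hop, tulip, fern, bay, pear, sage, aster, teak, daisy.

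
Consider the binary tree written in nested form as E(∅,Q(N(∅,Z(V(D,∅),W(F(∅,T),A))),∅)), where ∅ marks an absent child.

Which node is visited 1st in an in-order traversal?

In-order visits the left subtree, then the node, then the right subtree.
At E: no left child.
Visit E.
At E: go right to Q.
  At Q: go left to N.
    At N: no left child.
    Visit N.
    At N: go right to Z.
      At Z: go left to V.
        At V: go left to D.
          D is a leaf — visit D.
        Visit V.
        At V: no right child.
      Visit Z.
      At Z: go right to W.
        At W: go left to F.
          At F: no left child.
          Visit F.
          At F: go right to T.
            T is a leaf — visit T.
        Visit W.
        At W: go right to A.
          A is a leaf — visit A.
  Visit Q.
  At Q: no right child.
Full in-order sequence: E, N, D, V, Z, F, T, W, A, Q.

E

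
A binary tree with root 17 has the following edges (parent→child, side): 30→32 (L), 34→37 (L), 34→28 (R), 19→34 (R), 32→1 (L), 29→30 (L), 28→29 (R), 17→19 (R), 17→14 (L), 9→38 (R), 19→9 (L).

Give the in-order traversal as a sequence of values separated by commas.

14, 17, 9, 38, 19, 37, 34, 28, 1, 32, 30, 29

In-order visits the left subtree, then the node, then the right subtree.
At 17: go left to 14.
  14 is a leaf — visit 14.
Visit 17.
At 17: go right to 19.
  At 19: go left to 9.
    At 9: no left child.
    Visit 9.
    At 9: go right to 38.
      38 is a leaf — visit 38.
  Visit 19.
  At 19: go right to 34.
    At 34: go left to 37.
      37 is a leaf — visit 37.
    Visit 34.
    At 34: go right to 28.
      At 28: no left child.
      Visit 28.
      At 28: go right to 29.
        At 29: go left to 30.
          At 30: go left to 32.
            At 32: go left to 1.
              1 is a leaf — visit 1.
            Visit 32.
            At 32: no right child.
          Visit 30.
          At 30: no right child.
        Visit 29.
        At 29: no right child.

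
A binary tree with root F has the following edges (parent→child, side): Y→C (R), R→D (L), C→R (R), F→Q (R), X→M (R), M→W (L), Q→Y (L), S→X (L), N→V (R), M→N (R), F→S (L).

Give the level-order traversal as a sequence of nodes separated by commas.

F, S, Q, X, Y, M, C, W, N, R, V, D

Level-order visits nodes level by level from the root, left to right within each level.
Level 0: F
Level 1: S, Q
Level 2: X, Y
Level 3: M, C
Level 4: W, N, R
Level 5: V, D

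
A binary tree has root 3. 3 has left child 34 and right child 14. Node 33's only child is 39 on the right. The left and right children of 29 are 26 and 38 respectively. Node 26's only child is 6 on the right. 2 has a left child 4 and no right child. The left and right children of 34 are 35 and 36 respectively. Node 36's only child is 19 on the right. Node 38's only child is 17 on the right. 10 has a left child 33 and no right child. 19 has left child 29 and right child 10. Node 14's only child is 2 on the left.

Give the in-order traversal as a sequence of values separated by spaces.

In-order visits the left subtree, then the node, then the right subtree.
At 3: go left to 34.
  At 34: go left to 35.
    35 is a leaf — visit 35.
  Visit 34.
  At 34: go right to 36.
    At 36: no left child.
    Visit 36.
    At 36: go right to 19.
      At 19: go left to 29.
        At 29: go left to 26.
          At 26: no left child.
          Visit 26.
          At 26: go right to 6.
            6 is a leaf — visit 6.
        Visit 29.
        At 29: go right to 38.
          At 38: no left child.
          Visit 38.
          At 38: go right to 17.
            17 is a leaf — visit 17.
      Visit 19.
      At 19: go right to 10.
        At 10: go left to 33.
          At 33: no left child.
          Visit 33.
          At 33: go right to 39.
            39 is a leaf — visit 39.
        Visit 10.
        At 10: no right child.
Visit 3.
At 3: go right to 14.
  At 14: go left to 2.
    At 2: go left to 4.
      4 is a leaf — visit 4.
    Visit 2.
    At 2: no right child.
  Visit 14.
  At 14: no right child.

35 34 36 26 6 29 38 17 19 33 39 10 3 4 2 14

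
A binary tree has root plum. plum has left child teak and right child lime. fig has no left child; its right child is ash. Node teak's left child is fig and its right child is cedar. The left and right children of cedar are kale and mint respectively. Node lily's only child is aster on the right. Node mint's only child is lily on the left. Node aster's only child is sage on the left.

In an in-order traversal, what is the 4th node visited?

In-order visits the left subtree, then the node, then the right subtree.
At plum: go left to teak.
  At teak: go left to fig.
    At fig: no left child.
    Visit fig.
    At fig: go right to ash.
      ash is a leaf — visit ash.
  Visit teak.
  At teak: go right to cedar.
    At cedar: go left to kale.
      kale is a leaf — visit kale.
    Visit cedar.
    At cedar: go right to mint.
      At mint: go left to lily.
        At lily: no left child.
        Visit lily.
        At lily: go right to aster.
          At aster: go left to sage.
            sage is a leaf — visit sage.
          Visit aster.
          At aster: no right child.
      Visit mint.
      At mint: no right child.
Visit plum.
At plum: go right to lime.
  lime is a leaf — visit lime.
Full in-order sequence: fig, ash, teak, kale, cedar, lily, sage, aster, mint, plum, lime.

kale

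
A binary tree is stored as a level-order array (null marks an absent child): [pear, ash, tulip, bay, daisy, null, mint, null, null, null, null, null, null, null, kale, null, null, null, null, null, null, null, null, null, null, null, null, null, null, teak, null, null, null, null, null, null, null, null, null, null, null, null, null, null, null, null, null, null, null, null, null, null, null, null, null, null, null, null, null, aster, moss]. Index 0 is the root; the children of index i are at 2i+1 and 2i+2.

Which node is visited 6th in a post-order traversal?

teak

Post-order visits the left subtree, then the right subtree, then the node.
At pear: go left to ash.
  At ash: go left to bay.
    bay is a leaf — visit bay.
  At ash: go right to daisy.
    daisy is a leaf — visit daisy.
  Visit ash.
At pear: go right to tulip.
  At tulip: no left child.
  At tulip: go right to mint.
    At mint: no left child.
    At mint: go right to kale.
      At kale: go left to teak.
        At teak: go left to aster.
          aster is a leaf — visit aster.
        At teak: go right to moss.
          moss is a leaf — visit moss.
        Visit teak.
      At kale: no right child.
      Visit kale.
    Visit mint.
  Visit tulip.
Visit pear.
Full post-order sequence: bay, daisy, ash, aster, moss, teak, kale, mint, tulip, pear.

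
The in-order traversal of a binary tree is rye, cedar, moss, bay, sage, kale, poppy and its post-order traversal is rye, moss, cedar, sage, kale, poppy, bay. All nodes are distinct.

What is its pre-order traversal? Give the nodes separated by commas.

The last element of post-order is the root; it splits in-order into left and right subtrees.
Root bay: left subtree has 3 nodes {rye, cedar, moss}, right has 3 {sage, kale, poppy}.
  Root cedar: left subtree has 1 node {rye}, right has 1 {moss}.
  Root poppy: left subtree has 2 nodes {sage, kale}, right has 0 { }.
    Root kale: left subtree has 1 node {sage}, right has 0 { }.

bay, cedar, rye, moss, poppy, kale, sage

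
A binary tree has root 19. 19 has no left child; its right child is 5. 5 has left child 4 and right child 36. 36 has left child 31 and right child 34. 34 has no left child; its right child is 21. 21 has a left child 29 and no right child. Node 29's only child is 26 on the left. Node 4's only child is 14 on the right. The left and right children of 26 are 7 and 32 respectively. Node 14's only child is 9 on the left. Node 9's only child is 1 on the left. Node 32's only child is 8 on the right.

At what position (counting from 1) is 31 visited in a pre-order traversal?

Pre-order visits the node, then its left subtree, then its right subtree.
Visit 19.
At 19: no left child.
At 19: go right to 5.
  Visit 5.
  At 5: go left to 4.
    Visit 4.
    At 4: no left child.
    At 4: go right to 14.
      Visit 14.
      At 14: go left to 9.
        Visit 9.
        At 9: go left to 1.
          1 is a leaf — visit 1.
        At 9: no right child.
      At 14: no right child.
  At 5: go right to 36.
    Visit 36.
    At 36: go left to 31.
      31 is a leaf — visit 31.
    At 36: go right to 34.
      Visit 34.
      At 34: no left child.
      At 34: go right to 21.
        Visit 21.
        At 21: go left to 29.
          Visit 29.
          At 29: go left to 26.
            Visit 26.
            At 26: go left to 7.
              7 is a leaf — visit 7.
            At 26: go right to 32.
              Visit 32.
              At 32: no left child.
              At 32: go right to 8.
                8 is a leaf — visit 8.
          At 29: no right child.
        At 21: no right child.
Full pre-order sequence: 19, 5, 4, 14, 9, 1, 36, 31, 34, 21, 29, 26, 7, 32, 8.

8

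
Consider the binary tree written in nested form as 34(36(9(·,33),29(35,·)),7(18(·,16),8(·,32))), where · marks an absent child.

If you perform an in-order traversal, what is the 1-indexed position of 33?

In-order visits the left subtree, then the node, then the right subtree.
At 34: go left to 36.
  At 36: go left to 9.
    At 9: no left child.
    Visit 9.
    At 9: go right to 33.
      33 is a leaf — visit 33.
  Visit 36.
  At 36: go right to 29.
    At 29: go left to 35.
      35 is a leaf — visit 35.
    Visit 29.
    At 29: no right child.
Visit 34.
At 34: go right to 7.
  At 7: go left to 18.
    At 18: no left child.
    Visit 18.
    At 18: go right to 16.
      16 is a leaf — visit 16.
  Visit 7.
  At 7: go right to 8.
    At 8: no left child.
    Visit 8.
    At 8: go right to 32.
      32 is a leaf — visit 32.
Full in-order sequence: 9, 33, 36, 35, 29, 34, 18, 16, 7, 8, 32.

2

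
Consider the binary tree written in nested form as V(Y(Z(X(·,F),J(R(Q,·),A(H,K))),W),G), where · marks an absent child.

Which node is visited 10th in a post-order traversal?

Post-order visits the left subtree, then the right subtree, then the node.
At V: go left to Y.
  At Y: go left to Z.
    At Z: go left to X.
      At X: no left child.
      At X: go right to F.
        F is a leaf — visit F.
      Visit X.
    At Z: go right to J.
      At J: go left to R.
        At R: go left to Q.
          Q is a leaf — visit Q.
        At R: no right child.
        Visit R.
      At J: go right to A.
        At A: go left to H.
          H is a leaf — visit H.
        At A: go right to K.
          K is a leaf — visit K.
        Visit A.
      Visit J.
    Visit Z.
  At Y: go right to W.
    W is a leaf — visit W.
  Visit Y.
At V: go right to G.
  G is a leaf — visit G.
Visit V.
Full post-order sequence: F, X, Q, R, H, K, A, J, Z, W, Y, G, V.

W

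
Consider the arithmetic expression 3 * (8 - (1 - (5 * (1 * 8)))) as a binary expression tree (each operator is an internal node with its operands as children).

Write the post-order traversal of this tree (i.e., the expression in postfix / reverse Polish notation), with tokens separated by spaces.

Post-order on an expression tree gives postfix notation: for each operator, emit left operand, right operand, then the operator.

3 8 1 5 1 8 * * - - *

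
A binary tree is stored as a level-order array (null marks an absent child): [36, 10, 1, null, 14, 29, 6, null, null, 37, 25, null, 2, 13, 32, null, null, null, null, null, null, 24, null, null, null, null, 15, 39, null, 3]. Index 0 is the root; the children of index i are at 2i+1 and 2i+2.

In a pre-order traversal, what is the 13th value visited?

39

Pre-order visits the node, then its left subtree, then its right subtree.
Visit 36.
At 36: go left to 10.
  Visit 10.
  At 10: no left child.
  At 10: go right to 14.
    Visit 14.
    At 14: go left to 37.
      37 is a leaf — visit 37.
    At 14: go right to 25.
      Visit 25.
      At 25: go left to 24.
        24 is a leaf — visit 24.
      At 25: no right child.
At 36: go right to 1.
  Visit 1.
  At 1: go left to 29.
    Visit 29.
    At 29: no left child.
    At 29: go right to 2.
      Visit 2.
      At 2: no left child.
      At 2: go right to 15.
        15 is a leaf — visit 15.
  At 1: go right to 6.
    Visit 6.
    At 6: go left to 13.
      Visit 13.
      At 13: go left to 39.
        39 is a leaf — visit 39.
      At 13: no right child.
    At 6: go right to 32.
      Visit 32.
      At 32: go left to 3.
        3 is a leaf — visit 3.
      At 32: no right child.
Full pre-order sequence: 36, 10, 14, 37, 25, 24, 1, 29, 2, 15, 6, 13, 39, 32, 3.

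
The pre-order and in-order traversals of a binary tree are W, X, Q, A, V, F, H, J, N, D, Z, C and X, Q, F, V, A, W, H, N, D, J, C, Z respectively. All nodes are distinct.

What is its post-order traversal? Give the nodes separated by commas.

The first element of pre-order is the root; it splits in-order into left and right subtrees.
Root W: left subtree has 5 nodes {X, Q, F, V, A}, right has 6 {H, N, D, J, C, Z}.
  Root X: left subtree has 0 nodes { }, right has 4 {Q, F, V, A}.
    Root Q: left subtree has 0 nodes { }, right has 3 {F, V, A}.
      Root A: left subtree has 2 nodes {F, V}, right has 0 { }.
        Root V: left subtree has 1 node {F}, right has 0 { }.
  Root H: left subtree has 0 nodes { }, right has 5 {N, D, J, C, Z}.
    Root J: left subtree has 2 nodes {N, D}, right has 2 {C, Z}.
      Root N: left subtree has 0 nodes { }, right has 1 {D}.
      Root Z: left subtree has 1 node {C}, right has 0 { }.

F, V, A, Q, X, D, N, C, Z, J, H, W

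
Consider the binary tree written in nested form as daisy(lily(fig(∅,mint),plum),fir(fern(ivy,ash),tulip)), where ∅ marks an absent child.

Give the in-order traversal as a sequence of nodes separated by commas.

In-order visits the left subtree, then the node, then the right subtree.
At daisy: go left to lily.
  At lily: go left to fig.
    At fig: no left child.
    Visit fig.
    At fig: go right to mint.
      mint is a leaf — visit mint.
  Visit lily.
  At lily: go right to plum.
    plum is a leaf — visit plum.
Visit daisy.
At daisy: go right to fir.
  At fir: go left to fern.
    At fern: go left to ivy.
      ivy is a leaf — visit ivy.
    Visit fern.
    At fern: go right to ash.
      ash is a leaf — visit ash.
  Visit fir.
  At fir: go right to tulip.
    tulip is a leaf — visit tulip.

fig, mint, lily, plum, daisy, ivy, fern, ash, fir, tulip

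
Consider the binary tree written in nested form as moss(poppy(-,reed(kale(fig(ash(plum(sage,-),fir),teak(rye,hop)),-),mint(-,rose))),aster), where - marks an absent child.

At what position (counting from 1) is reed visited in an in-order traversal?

In-order visits the left subtree, then the node, then the right subtree.
At moss: go left to poppy.
  At poppy: no left child.
  Visit poppy.
  At poppy: go right to reed.
    At reed: go left to kale.
      At kale: go left to fig.
        At fig: go left to ash.
          At ash: go left to plum.
            At plum: go left to sage.
              sage is a leaf — visit sage.
            Visit plum.
            At plum: no right child.
          Visit ash.
          At ash: go right to fir.
            fir is a leaf — visit fir.
        Visit fig.
        At fig: go right to teak.
          At teak: go left to rye.
            rye is a leaf — visit rye.
          Visit teak.
          At teak: go right to hop.
            hop is a leaf — visit hop.
      Visit kale.
      At kale: no right child.
    Visit reed.
    At reed: go right to mint.
      At mint: no left child.
      Visit mint.
      At mint: go right to rose.
        rose is a leaf — visit rose.
Visit moss.
At moss: go right to aster.
  aster is a leaf — visit aster.
Full in-order sequence: poppy, sage, plum, ash, fir, fig, rye, teak, hop, kale, reed, mint, rose, moss, aster.

11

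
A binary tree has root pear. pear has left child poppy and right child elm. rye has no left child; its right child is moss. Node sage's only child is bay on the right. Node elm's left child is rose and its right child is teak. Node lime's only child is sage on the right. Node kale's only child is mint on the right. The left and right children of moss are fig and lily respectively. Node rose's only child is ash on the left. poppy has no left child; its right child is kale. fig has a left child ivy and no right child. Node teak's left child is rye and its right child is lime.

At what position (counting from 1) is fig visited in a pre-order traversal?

11

Pre-order visits the node, then its left subtree, then its right subtree.
Visit pear.
At pear: go left to poppy.
  Visit poppy.
  At poppy: no left child.
  At poppy: go right to kale.
    Visit kale.
    At kale: no left child.
    At kale: go right to mint.
      mint is a leaf — visit mint.
At pear: go right to elm.
  Visit elm.
  At elm: go left to rose.
    Visit rose.
    At rose: go left to ash.
      ash is a leaf — visit ash.
    At rose: no right child.
  At elm: go right to teak.
    Visit teak.
    At teak: go left to rye.
      Visit rye.
      At rye: no left child.
      At rye: go right to moss.
        Visit moss.
        At moss: go left to fig.
          Visit fig.
          At fig: go left to ivy.
            ivy is a leaf — visit ivy.
          At fig: no right child.
        At moss: go right to lily.
          lily is a leaf — visit lily.
    At teak: go right to lime.
      Visit lime.
      At lime: no left child.
      At lime: go right to sage.
        Visit sage.
        At sage: no left child.
        At sage: go right to bay.
          bay is a leaf — visit bay.
Full pre-order sequence: pear, poppy, kale, mint, elm, rose, ash, teak, rye, moss, fig, ivy, lily, lime, sage, bay.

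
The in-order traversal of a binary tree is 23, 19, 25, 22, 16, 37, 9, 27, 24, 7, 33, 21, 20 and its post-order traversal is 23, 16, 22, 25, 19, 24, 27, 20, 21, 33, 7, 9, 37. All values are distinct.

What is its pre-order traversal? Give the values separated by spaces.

The last element of post-order is the root; it splits in-order into left and right subtrees.
Root 37: left subtree has 5 nodes {23, 19, 25, 22, 16}, right has 7 {9, 27, 24, 7, 33, 21, 20}.
  Root 19: left subtree has 1 node {23}, right has 3 {25, 22, 16}.
    Root 25: left subtree has 0 nodes { }, right has 2 {22, 16}.
      Root 22: left subtree has 0 nodes { }, right has 1 {16}.
  Root 9: left subtree has 0 nodes { }, right has 6 {27, 24, 7, 33, 21, 20}.
    Root 7: left subtree has 2 nodes {27, 24}, right has 3 {33, 21, 20}.
      Root 27: left subtree has 0 nodes { }, right has 1 {24}.
      Root 33: left subtree has 0 nodes { }, right has 2 {21, 20}.
        Root 21: left subtree has 0 nodes { }, right has 1 {20}.

37 19 23 25 22 16 9 7 27 24 33 21 20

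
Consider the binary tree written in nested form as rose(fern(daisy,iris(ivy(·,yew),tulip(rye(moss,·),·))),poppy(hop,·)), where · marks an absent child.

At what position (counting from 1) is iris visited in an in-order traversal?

5

In-order visits the left subtree, then the node, then the right subtree.
At rose: go left to fern.
  At fern: go left to daisy.
    daisy is a leaf — visit daisy.
  Visit fern.
  At fern: go right to iris.
    At iris: go left to ivy.
      At ivy: no left child.
      Visit ivy.
      At ivy: go right to yew.
        yew is a leaf — visit yew.
    Visit iris.
    At iris: go right to tulip.
      At tulip: go left to rye.
        At rye: go left to moss.
          moss is a leaf — visit moss.
        Visit rye.
        At rye: no right child.
      Visit tulip.
      At tulip: no right child.
Visit rose.
At rose: go right to poppy.
  At poppy: go left to hop.
    hop is a leaf — visit hop.
  Visit poppy.
  At poppy: no right child.
Full in-order sequence: daisy, fern, ivy, yew, iris, moss, rye, tulip, rose, hop, poppy.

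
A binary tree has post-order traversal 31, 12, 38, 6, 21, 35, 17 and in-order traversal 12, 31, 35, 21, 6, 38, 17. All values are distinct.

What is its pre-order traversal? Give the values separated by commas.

The last element of post-order is the root; it splits in-order into left and right subtrees.
Root 17: left subtree has 6 nodes {12, 31, 35, 21, 6, 38}, right has 0 { }.
  Root 35: left subtree has 2 nodes {12, 31}, right has 3 {21, 6, 38}.
    Root 12: left subtree has 0 nodes { }, right has 1 {31}.
    Root 21: left subtree has 0 nodes { }, right has 2 {6, 38}.
      Root 6: left subtree has 0 nodes { }, right has 1 {38}.

17, 35, 12, 31, 21, 6, 38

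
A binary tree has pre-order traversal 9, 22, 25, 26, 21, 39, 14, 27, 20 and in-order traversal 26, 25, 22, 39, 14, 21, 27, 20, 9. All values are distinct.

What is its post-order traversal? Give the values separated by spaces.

26 25 14 39 20 27 21 22 9

The first element of pre-order is the root; it splits in-order into left and right subtrees.
Root 9: left subtree has 8 nodes {26, 25, 22, 39, 14, 21, 27, 20}, right has 0 { }.
  Root 22: left subtree has 2 nodes {26, 25}, right has 5 {39, 14, 21, 27, 20}.
    Root 25: left subtree has 1 node {26}, right has 0 { }.
    Root 21: left subtree has 2 nodes {39, 14}, right has 2 {27, 20}.
      Root 39: left subtree has 0 nodes { }, right has 1 {14}.
      Root 27: left subtree has 0 nodes { }, right has 1 {20}.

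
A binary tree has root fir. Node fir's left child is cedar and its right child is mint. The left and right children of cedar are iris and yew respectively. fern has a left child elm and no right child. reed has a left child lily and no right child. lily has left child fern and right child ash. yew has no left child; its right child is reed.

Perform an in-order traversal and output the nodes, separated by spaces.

iris cedar yew elm fern lily ash reed fir mint

In-order visits the left subtree, then the node, then the right subtree.
At fir: go left to cedar.
  At cedar: go left to iris.
    iris is a leaf — visit iris.
  Visit cedar.
  At cedar: go right to yew.
    At yew: no left child.
    Visit yew.
    At yew: go right to reed.
      At reed: go left to lily.
        At lily: go left to fern.
          At fern: go left to elm.
            elm is a leaf — visit elm.
          Visit fern.
          At fern: no right child.
        Visit lily.
        At lily: go right to ash.
          ash is a leaf — visit ash.
      Visit reed.
      At reed: no right child.
Visit fir.
At fir: go right to mint.
  mint is a leaf — visit mint.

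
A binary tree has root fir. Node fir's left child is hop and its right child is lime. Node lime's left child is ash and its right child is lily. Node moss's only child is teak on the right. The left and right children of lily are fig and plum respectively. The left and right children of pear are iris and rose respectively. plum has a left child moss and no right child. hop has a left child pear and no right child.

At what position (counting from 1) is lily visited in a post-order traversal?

Post-order visits the left subtree, then the right subtree, then the node.
At fir: go left to hop.
  At hop: go left to pear.
    At pear: go left to iris.
      iris is a leaf — visit iris.
    At pear: go right to rose.
      rose is a leaf — visit rose.
    Visit pear.
  At hop: no right child.
  Visit hop.
At fir: go right to lime.
  At lime: go left to ash.
    ash is a leaf — visit ash.
  At lime: go right to lily.
    At lily: go left to fig.
      fig is a leaf — visit fig.
    At lily: go right to plum.
      At plum: go left to moss.
        At moss: no left child.
        At moss: go right to teak.
          teak is a leaf — visit teak.
        Visit moss.
      At plum: no right child.
      Visit plum.
    Visit lily.
  Visit lime.
Visit fir.
Full post-order sequence: iris, rose, pear, hop, ash, fig, teak, moss, plum, lily, lime, fir.

10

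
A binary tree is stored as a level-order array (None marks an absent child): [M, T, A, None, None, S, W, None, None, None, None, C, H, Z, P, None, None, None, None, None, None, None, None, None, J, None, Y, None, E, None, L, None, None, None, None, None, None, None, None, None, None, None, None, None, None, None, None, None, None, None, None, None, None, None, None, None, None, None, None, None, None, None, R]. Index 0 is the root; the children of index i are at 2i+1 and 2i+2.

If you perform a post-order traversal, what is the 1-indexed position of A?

Post-order visits the left subtree, then the right subtree, then the node.
At M: go left to T.
  T is a leaf — visit T.
At M: go right to A.
  At A: go left to S.
    At S: go left to C.
      At C: no left child.
      At C: go right to J.
        J is a leaf — visit J.
      Visit C.
    At S: go right to H.
      At H: no left child.
      At H: go right to Y.
        Y is a leaf — visit Y.
      Visit H.
    Visit S.
  At A: go right to W.
    At W: go left to Z.
      At Z: no left child.
      At Z: go right to E.
        E is a leaf — visit E.
      Visit Z.
    At W: go right to P.
      At P: no left child.
      At P: go right to L.
        At L: no left child.
        At L: go right to R.
          R is a leaf — visit R.
        Visit L.
      Visit P.
    Visit W.
  Visit A.
Visit M.
Full post-order sequence: T, J, C, Y, H, S, E, Z, R, L, P, W, A, M.

13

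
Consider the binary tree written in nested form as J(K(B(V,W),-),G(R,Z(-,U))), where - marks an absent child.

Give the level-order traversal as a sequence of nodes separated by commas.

J, K, G, B, R, Z, V, W, U

Level-order visits nodes level by level from the root, left to right within each level.
Level 0: J
Level 1: K, G
Level 2: B, R, Z
Level 3: V, W, U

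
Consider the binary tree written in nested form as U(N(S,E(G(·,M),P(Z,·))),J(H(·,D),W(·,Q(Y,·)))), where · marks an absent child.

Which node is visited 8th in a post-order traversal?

D

Post-order visits the left subtree, then the right subtree, then the node.
At U: go left to N.
  At N: go left to S.
    S is a leaf — visit S.
  At N: go right to E.
    At E: go left to G.
      At G: no left child.
      At G: go right to M.
        M is a leaf — visit M.
      Visit G.
    At E: go right to P.
      At P: go left to Z.
        Z is a leaf — visit Z.
      At P: no right child.
      Visit P.
    Visit E.
  Visit N.
At U: go right to J.
  At J: go left to H.
    At H: no left child.
    At H: go right to D.
      D is a leaf — visit D.
    Visit H.
  At J: go right to W.
    At W: no left child.
    At W: go right to Q.
      At Q: go left to Y.
        Y is a leaf — visit Y.
      At Q: no right child.
      Visit Q.
    Visit W.
  Visit J.
Visit U.
Full post-order sequence: S, M, G, Z, P, E, N, D, H, Y, Q, W, J, U.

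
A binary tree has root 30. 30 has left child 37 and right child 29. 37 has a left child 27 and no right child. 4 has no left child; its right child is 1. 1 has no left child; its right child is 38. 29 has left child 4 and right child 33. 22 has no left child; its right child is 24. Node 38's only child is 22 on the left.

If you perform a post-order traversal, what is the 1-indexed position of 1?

6

Post-order visits the left subtree, then the right subtree, then the node.
At 30: go left to 37.
  At 37: go left to 27.
    27 is a leaf — visit 27.
  At 37: no right child.
  Visit 37.
At 30: go right to 29.
  At 29: go left to 4.
    At 4: no left child.
    At 4: go right to 1.
      At 1: no left child.
      At 1: go right to 38.
        At 38: go left to 22.
          At 22: no left child.
          At 22: go right to 24.
            24 is a leaf — visit 24.
          Visit 22.
        At 38: no right child.
        Visit 38.
      Visit 1.
    Visit 4.
  At 29: go right to 33.
    33 is a leaf — visit 33.
  Visit 29.
Visit 30.
Full post-order sequence: 27, 37, 24, 22, 38, 1, 4, 33, 29, 30.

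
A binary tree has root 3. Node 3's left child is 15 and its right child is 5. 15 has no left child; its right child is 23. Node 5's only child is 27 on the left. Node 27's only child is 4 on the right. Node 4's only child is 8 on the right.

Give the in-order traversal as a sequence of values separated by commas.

15, 23, 3, 27, 4, 8, 5

In-order visits the left subtree, then the node, then the right subtree.
At 3: go left to 15.
  At 15: no left child.
  Visit 15.
  At 15: go right to 23.
    23 is a leaf — visit 23.
Visit 3.
At 3: go right to 5.
  At 5: go left to 27.
    At 27: no left child.
    Visit 27.
    At 27: go right to 4.
      At 4: no left child.
      Visit 4.
      At 4: go right to 8.
        8 is a leaf — visit 8.
  Visit 5.
  At 5: no right child.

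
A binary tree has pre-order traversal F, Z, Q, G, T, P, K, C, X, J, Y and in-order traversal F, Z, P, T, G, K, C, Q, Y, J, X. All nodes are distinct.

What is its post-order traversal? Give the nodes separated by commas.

The first element of pre-order is the root; it splits in-order into left and right subtrees.
Root F: left subtree has 0 nodes { }, right has 10 {Z, P, T, G, K, C, Q, Y, J, X}.
  Root Z: left subtree has 0 nodes { }, right has 9 {P, T, G, K, C, Q, Y, J, X}.
    Root Q: left subtree has 5 nodes {P, T, G, K, C}, right has 3 {Y, J, X}.
      Root G: left subtree has 2 nodes {P, T}, right has 2 {K, C}.
        Root T: left subtree has 1 node {P}, right has 0 { }.
        Root K: left subtree has 0 nodes { }, right has 1 {C}.
      Root X: left subtree has 2 nodes {Y, J}, right has 0 { }.
        Root J: left subtree has 1 node {Y}, right has 0 { }.

P, T, C, K, G, Y, J, X, Q, Z, F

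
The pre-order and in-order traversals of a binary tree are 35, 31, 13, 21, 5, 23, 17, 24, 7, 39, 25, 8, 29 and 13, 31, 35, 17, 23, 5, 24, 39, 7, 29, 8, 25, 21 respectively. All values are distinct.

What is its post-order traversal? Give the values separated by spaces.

The first element of pre-order is the root; it splits in-order into left and right subtrees.
Root 35: left subtree has 2 nodes {13, 31}, right has 10 {17, 23, 5, 24, 39, 7, 29, 8, 25, 21}.
  Root 31: left subtree has 1 node {13}, right has 0 { }.
  Root 21: left subtree has 9 nodes {17, 23, 5, 24, 39, 7, 29, 8, 25}, right has 0 { }.
    Root 5: left subtree has 2 nodes {17, 23}, right has 6 {24, 39, 7, 29, 8, 25}.
      Root 23: left subtree has 1 node {17}, right has 0 { }.
      Root 24: left subtree has 0 nodes { }, right has 5 {39, 7, 29, 8, 25}.
        Root 7: left subtree has 1 node {39}, right has 3 {29, 8, 25}.
          Root 25: left subtree has 2 nodes {29, 8}, right has 0 { }.
            Root 8: left subtree has 1 node {29}, right has 0 { }.

13 31 17 23 39 29 8 25 7 24 5 21 35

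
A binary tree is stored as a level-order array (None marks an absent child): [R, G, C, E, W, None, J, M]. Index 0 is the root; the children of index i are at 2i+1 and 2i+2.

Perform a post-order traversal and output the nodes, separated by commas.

Post-order visits the left subtree, then the right subtree, then the node.
At R: go left to G.
  At G: go left to E.
    At E: go left to M.
      M is a leaf — visit M.
    At E: no right child.
    Visit E.
  At G: go right to W.
    W is a leaf — visit W.
  Visit G.
At R: go right to C.
  At C: no left child.
  At C: go right to J.
    J is a leaf — visit J.
  Visit C.
Visit R.

M, E, W, G, J, C, R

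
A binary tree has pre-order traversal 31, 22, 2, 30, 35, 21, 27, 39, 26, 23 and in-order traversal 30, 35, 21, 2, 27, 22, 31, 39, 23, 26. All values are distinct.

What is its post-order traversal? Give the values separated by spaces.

The first element of pre-order is the root; it splits in-order into left and right subtrees.
Root 31: left subtree has 6 nodes {30, 35, 21, 2, 27, 22}, right has 3 {39, 23, 26}.
  Root 22: left subtree has 5 nodes {30, 35, 21, 2, 27}, right has 0 { }.
    Root 2: left subtree has 3 nodes {30, 35, 21}, right has 1 {27}.
      Root 30: left subtree has 0 nodes { }, right has 2 {35, 21}.
        Root 35: left subtree has 0 nodes { }, right has 1 {21}.
  Root 39: left subtree has 0 nodes { }, right has 2 {23, 26}.
    Root 26: left subtree has 1 node {23}, right has 0 { }.

21 35 30 27 2 22 23 26 39 31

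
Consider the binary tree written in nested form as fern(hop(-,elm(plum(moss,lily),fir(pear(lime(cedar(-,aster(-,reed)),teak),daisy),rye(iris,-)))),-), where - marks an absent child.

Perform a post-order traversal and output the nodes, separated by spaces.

moss lily plum reed aster cedar teak lime daisy pear iris rye fir elm hop fern

Post-order visits the left subtree, then the right subtree, then the node.
At fern: go left to hop.
  At hop: no left child.
  At hop: go right to elm.
    At elm: go left to plum.
      At plum: go left to moss.
        moss is a leaf — visit moss.
      At plum: go right to lily.
        lily is a leaf — visit lily.
      Visit plum.
    At elm: go right to fir.
      At fir: go left to pear.
        At pear: go left to lime.
          At lime: go left to cedar.
            At cedar: no left child.
            At cedar: go right to aster.
              At aster: no left child.
              At aster: go right to reed.
                reed is a leaf — visit reed.
              Visit aster.
            Visit cedar.
          At lime: go right to teak.
            teak is a leaf — visit teak.
          Visit lime.
        At pear: go right to daisy.
          daisy is a leaf — visit daisy.
        Visit pear.
      At fir: go right to rye.
        At rye: go left to iris.
          iris is a leaf — visit iris.
        At rye: no right child.
        Visit rye.
      Visit fir.
    Visit elm.
  Visit hop.
At fern: no right child.
Visit fern.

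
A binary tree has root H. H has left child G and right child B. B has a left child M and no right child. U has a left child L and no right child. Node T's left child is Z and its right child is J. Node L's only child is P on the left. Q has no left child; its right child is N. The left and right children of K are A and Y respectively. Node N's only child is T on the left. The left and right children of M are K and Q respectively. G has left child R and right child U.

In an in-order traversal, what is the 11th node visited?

Q

In-order visits the left subtree, then the node, then the right subtree.
At H: go left to G.
  At G: go left to R.
    R is a leaf — visit R.
  Visit G.
  At G: go right to U.
    At U: go left to L.
      At L: go left to P.
        P is a leaf — visit P.
      Visit L.
      At L: no right child.
    Visit U.
    At U: no right child.
Visit H.
At H: go right to B.
  At B: go left to M.
    At M: go left to K.
      At K: go left to A.
        A is a leaf — visit A.
      Visit K.
      At K: go right to Y.
        Y is a leaf — visit Y.
    Visit M.
    At M: go right to Q.
      At Q: no left child.
      Visit Q.
      At Q: go right to N.
        At N: go left to T.
          At T: go left to Z.
            Z is a leaf — visit Z.
          Visit T.
          At T: go right to J.
            J is a leaf — visit J.
        Visit N.
        At N: no right child.
  Visit B.
  At B: no right child.
Full in-order sequence: R, G, P, L, U, H, A, K, Y, M, Q, Z, T, J, N, B.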